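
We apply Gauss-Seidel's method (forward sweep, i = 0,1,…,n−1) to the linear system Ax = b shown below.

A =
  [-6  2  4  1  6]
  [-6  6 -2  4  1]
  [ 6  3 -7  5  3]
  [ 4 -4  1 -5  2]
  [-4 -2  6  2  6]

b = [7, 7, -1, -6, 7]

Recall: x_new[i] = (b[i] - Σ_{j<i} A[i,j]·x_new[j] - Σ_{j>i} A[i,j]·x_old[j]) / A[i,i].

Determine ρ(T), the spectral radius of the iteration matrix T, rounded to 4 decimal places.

Let D = diag(-6, 6, -7, -5, 6); L, U the strict triangles.
GS T = -(D+L)⁻¹U: row 0 first, T[0,4] = -(6)/(-6) = +1.0000; later rows by forward substitution.
  T[0,:] = [+0.0000 +0.3333 +0.6667 +0.1667 +1.0000]
  T[1,:] = [+0.0000 +0.3333 +1.0000 -0.5000 +0.8333]
  T[2,:] = [+0.0000 +0.4286 +1.0000 +0.6429 +1.6429]
  T[3,:] = [+0.0000 +0.0857 -0.0667 +0.6619 +0.8619]
  T[4,:] = [+0.0000 -0.1238 -0.2000 -0.9190 -0.9857]
|λ(T)| sorted: 1.2226, 0.6189, 0.6189, 0.0452, 0.0000.
ρ(T) = max|λ| = 1.2226; 1.2226 > 1, so it fails to converge.

1.2226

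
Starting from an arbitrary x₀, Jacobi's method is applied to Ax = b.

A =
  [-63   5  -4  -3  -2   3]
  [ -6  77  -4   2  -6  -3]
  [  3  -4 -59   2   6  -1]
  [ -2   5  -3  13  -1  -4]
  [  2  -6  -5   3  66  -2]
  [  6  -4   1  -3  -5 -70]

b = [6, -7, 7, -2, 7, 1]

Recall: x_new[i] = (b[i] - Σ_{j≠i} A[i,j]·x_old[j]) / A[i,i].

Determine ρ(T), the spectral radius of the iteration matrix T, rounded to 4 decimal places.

Let D = diag(-63, 77, -59, 13, 66, -70); L, U the strict triangles.
T_J = -D⁻¹(L+U): T[3,4] = -(-1)/(13) = +0.0769; T[3,3] = 0.
  T[0,:] = [+0.0000 +0.0794 -0.0635 -0.0476 -0.0317 +0.0476]
  T[1,:] = [+0.0779 +0.0000 +0.0519 -0.0260 +0.0779 +0.0390]
  T[2,:] = [+0.0508 -0.0678 +0.0000 +0.0339 +0.1017 -0.0169]
  T[3,:] = [+0.1538 -0.3846 +0.2308 +0.0000 +0.0769 +0.3077]
  T[4,:] = [-0.0303 +0.0909 +0.0758 -0.0455 +0.0000 +0.0303]
  T[5,:] = [+0.0857 -0.0571 +0.0143 -0.0429 -0.0714 +0.0000]
|λ(T)| sorted: 0.1566, 0.1095, 0.1095, 0.1025, 0.1025, 0.0479.
ρ = 0.1566; 0.1566 < 1: convergent.

0.1566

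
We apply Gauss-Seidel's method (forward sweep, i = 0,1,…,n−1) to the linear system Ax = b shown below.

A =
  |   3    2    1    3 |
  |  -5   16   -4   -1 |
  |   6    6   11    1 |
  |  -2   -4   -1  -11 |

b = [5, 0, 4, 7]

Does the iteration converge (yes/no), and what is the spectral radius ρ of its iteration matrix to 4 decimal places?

Diagonal D = diag(3, 16, 11, -11); L, U strict lower/upper.
GS T = -(D+L)⁻¹U: row 0 first, T[0,2] = -(1)/(3) = -0.3333; later rows by forward substitution.
  T[0,:] = [+0.0000 -0.6667 -0.3333 -1.0000]
  T[1,:] = [+0.0000 -0.2083 +0.1458 -0.2500]
  T[2,:] = [+0.0000 +0.4773 +0.1023 +0.5909]
  T[3,:] = [+0.0000 +0.1536 -0.0017 +0.2190]
|eigenvalues of T|: 0.3197, 0.2423, 0.0356, 0.0000.
ρ(T) = max|λ| = 0.3197; 0.3197 < 1, so it converges for any x₀.

yes, ρ = 0.3197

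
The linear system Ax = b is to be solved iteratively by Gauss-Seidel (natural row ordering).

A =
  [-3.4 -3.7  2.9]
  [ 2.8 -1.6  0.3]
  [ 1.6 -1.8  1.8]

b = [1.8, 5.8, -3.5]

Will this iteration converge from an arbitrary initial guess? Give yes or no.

no

Split A = D + L + U, D = diag(-3.4, -1.6, 1.8).
GS T = -(D+L)⁻¹U: row 0 first, T[0,2] = -(2.9)/(-3.4) = +0.8529; later rows by forward substitution.
  T[0,:] = [+0.0000, -1.0882, +0.8529]
  T[1,:] = [+0.0000, -1.9044, +1.6801]
  T[2,:] = [+0.0000, -0.9371, +0.9220]
|λ(T)| sorted: 1.1413, 0.1589, 0.0000.
spectral radius ρ = 1.1413; 1.1413 > 1, so it fails to converge.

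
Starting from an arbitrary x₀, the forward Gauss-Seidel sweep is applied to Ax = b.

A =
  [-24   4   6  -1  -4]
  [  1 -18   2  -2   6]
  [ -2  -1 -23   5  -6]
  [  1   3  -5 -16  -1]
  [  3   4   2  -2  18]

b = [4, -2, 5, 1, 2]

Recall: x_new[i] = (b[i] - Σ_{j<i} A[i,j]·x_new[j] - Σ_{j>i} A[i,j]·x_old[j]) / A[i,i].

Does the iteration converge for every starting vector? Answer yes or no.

Let D = diag(-24, -18, -23, -16, 18); L, U the strict triangles.
T_GS = -(D+L)⁻¹U: row 0 first, T[0,2] = -(6)/(-24) = +0.2500; later rows by forward substitution.
  T[0,:] = [+0.0000, +0.1667, +0.2500, -0.0417, -0.1667]
  T[1,:] = [+0.0000, +0.0093, +0.1250, -0.1134, +0.3241]
  T[2,:] = [+0.0000, -0.0149, -0.0272, +0.2259, -0.2605]
  T[3,:] = [+0.0000, +0.0168, +0.0476, -0.0945, +0.0692]
  T[4,:] = [+0.0000, -0.0263, -0.0611, -0.0035, -0.0076]
|λ(T)| sorted: 0.1633, 0.1088, 0.0486, 0.0486, 0.0000.
ρ = 0.1633; 0.1633 < 1, so it converges for any x₀.

yes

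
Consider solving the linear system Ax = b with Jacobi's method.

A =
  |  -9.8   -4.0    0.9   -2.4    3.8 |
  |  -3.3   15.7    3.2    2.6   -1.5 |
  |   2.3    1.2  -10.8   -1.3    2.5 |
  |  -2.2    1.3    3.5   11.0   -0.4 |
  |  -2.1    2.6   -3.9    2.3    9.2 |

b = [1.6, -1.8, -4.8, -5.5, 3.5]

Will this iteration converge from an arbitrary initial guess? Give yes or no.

Write A = D+L+U with D = diag(-9.8, 15.7, -10.8, 11, 9.2).
T_J = -D⁻¹(L+U): T[1,2] = -(3.2)/(15.7) = -0.2038; T[1,1] = 0.
  T[0,:] = [+0.0000, -0.4082, +0.0918, -0.2449, +0.3878]
  T[1,:] = [+0.2102, +0.0000, -0.2038, -0.1656, +0.0955]
  T[2,:] = [+0.2130, +0.1111, +0.0000, -0.1204, +0.2315]
  T[3,:] = [+0.2000, -0.1182, -0.3182, +0.0000, +0.0364]
  T[4,:] = [+0.2283, -0.2826, +0.4239, -0.2500, +0.0000]
|eigenvalues of T|: 0.5275, 0.4277, 0.4277, 0.3458, 0.1245.
spectral radius ρ = 0.5275; 0.5275 < 1 ⇒ converges.

yes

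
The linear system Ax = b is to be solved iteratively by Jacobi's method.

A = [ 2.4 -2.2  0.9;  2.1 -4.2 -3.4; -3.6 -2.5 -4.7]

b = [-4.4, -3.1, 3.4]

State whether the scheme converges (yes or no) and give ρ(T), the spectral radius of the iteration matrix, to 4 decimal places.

Diagonal D = diag(2.4, -4.2, -4.7); L, U strict lower/upper.
T_J = -D⁻¹(L+U): T[2,1] = -(-2.5)/(-4.7) = -0.5319; T[2,2] = 0.
  T[0,:] = [+0.0000 +0.9167 -0.3750]
  T[1,:] = [+0.5000 +0.0000 -0.8095]
  T[2,:] = [-0.7660 -0.5319 +0.0000]
|λ(T)| sorted: 1.3000, 0.7169, 0.7169.
spectral radius ρ = 1.3000; 1.3000 > 1, so it fails to converge.

no, ρ = 1.3000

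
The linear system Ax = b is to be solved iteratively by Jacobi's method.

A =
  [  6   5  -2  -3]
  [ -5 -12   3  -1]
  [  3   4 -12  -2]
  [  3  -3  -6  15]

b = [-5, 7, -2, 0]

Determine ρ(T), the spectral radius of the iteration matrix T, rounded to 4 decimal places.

Split A = D + L + U, D = diag(6, -12, -12, 15).
T_J = -D⁻¹(L+U): T[1,3] = -(-1)/(-12) = -0.0833; T[1,1] = 0.
  T[0,:] = [+0.0000, -0.8333, +0.3333, +0.5000]
  T[1,:] = [-0.4167, +0.0000, +0.2500, -0.0833]
  T[2,:] = [+0.2500, +0.3333, +0.0000, -0.1667]
  T[3,:] = [-0.2000, +0.2000, +0.4000, +0.0000]
moduli |λ_i(T)| = 0.7214, 0.4020, 0.2479, 0.2479.
spectral radius ρ = 0.7214; 0.7214 < 1 ⇒ converges.

0.7214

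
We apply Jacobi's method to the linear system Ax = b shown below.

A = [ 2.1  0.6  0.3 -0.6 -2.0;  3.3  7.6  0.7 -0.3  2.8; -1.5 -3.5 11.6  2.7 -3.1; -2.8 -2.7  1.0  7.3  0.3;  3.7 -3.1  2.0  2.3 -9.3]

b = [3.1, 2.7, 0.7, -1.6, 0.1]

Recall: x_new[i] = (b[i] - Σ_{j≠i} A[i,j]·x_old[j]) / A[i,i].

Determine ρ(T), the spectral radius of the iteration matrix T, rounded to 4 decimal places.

0.9291

Split A = D + L + U, D = diag(2.1, 7.6, 11.6, 7.3, -9.3).
Jacobi T = -D⁻¹(L+U): T[3,1] = -(-2.7)/(7.3) = +0.3699; T[3,3] = 0.
  T[0,:] = [+0.0000  -0.2857  -0.1429  +0.2857  +0.9524]
  T[1,:] = [-0.4342  +0.0000  -0.0921  +0.0395  -0.3684]
  T[2,:] = [+0.1293  +0.3017  +0.0000  -0.2328  +0.2672]
  T[3,:] = [+0.3836  +0.3699  -0.1370  +0.0000  -0.0411]
  T[4,:] = [+0.3978  -0.3333  +0.2151  +0.2473  +0.0000]
|λ(T)| sorted: 0.9291, 0.6823, 0.6823, 0.2702, 0.0490.
ρ(T) = max|λ| = 0.9291; 0.9291 < 1 ⇒ converges.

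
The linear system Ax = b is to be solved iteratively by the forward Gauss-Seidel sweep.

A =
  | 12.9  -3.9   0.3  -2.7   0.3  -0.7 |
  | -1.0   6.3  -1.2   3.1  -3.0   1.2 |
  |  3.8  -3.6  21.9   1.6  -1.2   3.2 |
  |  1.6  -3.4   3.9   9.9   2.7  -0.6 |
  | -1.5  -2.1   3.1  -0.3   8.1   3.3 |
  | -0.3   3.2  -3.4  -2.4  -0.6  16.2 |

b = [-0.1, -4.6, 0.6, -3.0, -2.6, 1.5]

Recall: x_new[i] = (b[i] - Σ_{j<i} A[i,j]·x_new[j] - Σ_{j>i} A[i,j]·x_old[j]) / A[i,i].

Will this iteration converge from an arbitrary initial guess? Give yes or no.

yes

Let D = diag(12.9, 6.3, 21.9, 9.9, 8.1, 16.2); L, U the strict triangles.
T_GS = -(D+L)⁻¹U: row 0 first, T[0,3] = -(-2.7)/(12.9) = +0.2093; later rows by forward substitution.
  T[0,:] = [+0.0000 +0.3023 -0.0233 +0.2093 -0.0233 +0.0543]
  T[1,:] = [+0.0000 +0.0480 +0.1868 -0.4588 +0.4725 -0.1819]
  T[2,:] = [+0.0000 -0.0446 +0.0347 -0.1848 +0.1365 -0.1854]
  T[3,:] = [+0.0000 -0.0148 +0.0542 -0.1186 -0.1605 +0.0624]
  T[4,:] = [+0.0000 +0.0849 +0.0328 -0.0139 +0.0600 -0.3712]
  T[5,:] = [+0.0000 -0.0123 -0.0208 +0.0376 -0.0867 -0.0065]
eigenvalue magnitudes: 0.3981, 0.1925, 0.1925, 0.1088, 0.0054, 0.0000.
spectral radius ρ = 0.3981; 0.3981 < 1, so it converges for any x₀.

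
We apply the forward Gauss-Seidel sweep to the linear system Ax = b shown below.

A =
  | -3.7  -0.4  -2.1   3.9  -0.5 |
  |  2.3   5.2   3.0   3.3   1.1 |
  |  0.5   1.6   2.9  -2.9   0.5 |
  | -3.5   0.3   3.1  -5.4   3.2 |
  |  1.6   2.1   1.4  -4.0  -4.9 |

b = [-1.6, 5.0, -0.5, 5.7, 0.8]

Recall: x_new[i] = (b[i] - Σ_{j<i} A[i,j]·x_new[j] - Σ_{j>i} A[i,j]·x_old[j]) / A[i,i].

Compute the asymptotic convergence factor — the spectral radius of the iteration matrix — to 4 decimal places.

1.2602

Split A = D + L + U, D = diag(-3.7, 5.2, 2.9, -5.4, -4.9).
GS T = -(D+L)⁻¹U: row 0 first, T[0,4] = -(-0.5)/(-3.7) = -0.1351; later rows by forward substitution.
  T[0,:] = [+0.0000, -0.1081, -0.5676, +1.0541, -0.1351]
  T[1,:] = [+0.0000, +0.0478, -0.3259, -1.1008, -0.1518]
  T[2,:] = [+0.0000, -0.0077, +0.2777, +1.4256, -0.0654]
  T[3,:] = [+0.0000, +0.0683, +0.5092, +0.0741, +0.6342]
  T[4,:] = [+0.0000, -0.0728, -0.6613, +0.2192, -0.6456]
moduli |λ_i(T)| = 1.2602, 0.7499, 0.2007, 0.0636, 0.0000.
spectral radius ρ = 1.2602; 1.2602 > 1 ⇒ diverges.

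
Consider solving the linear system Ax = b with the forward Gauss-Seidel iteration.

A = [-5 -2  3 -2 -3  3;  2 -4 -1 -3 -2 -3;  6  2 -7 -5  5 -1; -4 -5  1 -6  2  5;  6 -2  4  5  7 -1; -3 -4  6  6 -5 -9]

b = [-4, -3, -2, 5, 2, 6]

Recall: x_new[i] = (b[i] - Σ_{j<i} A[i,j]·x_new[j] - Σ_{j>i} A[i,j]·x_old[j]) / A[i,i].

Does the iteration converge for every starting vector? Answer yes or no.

no

Diagonal D = diag(-5, -4, -7, -6, 7, -9); L, U strict lower/upper.
GS T = -(D+L)⁻¹U: row 0 first, T[0,4] = -(-3)/(-5) = -0.6000; later rows by forward substitution.
  T[0,:] = [+0.0000, -0.4000, +0.6000, -0.4000, -0.6000, +0.6000]
  T[1,:] = [+0.0000, -0.2000, +0.0500, -0.9500, -0.8000, -0.4500]
  T[2,:] = [+0.0000, -0.4000, +0.5286, -1.3286, -0.0286, +0.2429]
  T[3,:] = [+0.0000, +0.3667, -0.3536, +0.8369, +1.3952, +0.8488]
  T[4,:] = [+0.0000, +0.2524, -0.5495, +0.2328, -0.6946, -1.2451]
  T[5,:] = [+0.0000, +0.0598, +0.1997, +0.0984, +1.8525, +1.4195]
moduli |λ_i(T)| = 1.3689, 1.1517, 1.1517, 0.0767, 0.0081, 0.0000.
ρ = 1.3689; 1.3689 > 1: divergent.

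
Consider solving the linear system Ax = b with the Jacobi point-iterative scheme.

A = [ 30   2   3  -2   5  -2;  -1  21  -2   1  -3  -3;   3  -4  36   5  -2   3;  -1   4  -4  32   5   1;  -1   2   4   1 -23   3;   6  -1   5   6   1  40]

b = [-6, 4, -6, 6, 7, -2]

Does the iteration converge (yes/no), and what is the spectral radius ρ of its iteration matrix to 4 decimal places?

Diagonal D = diag(30, 21, 36, 32, -23, 40); L, U strict lower/upper.
Jacobi: T = -D⁻¹(L+U), T[2,1] = -(-4)/(36) = +0.1111; T[2,2] = 0.
  T[0,:] = [+0.0000  -0.0667  -0.1000  +0.0667  -0.1667  +0.0667]
  T[1,:] = [+0.0476  +0.0000  +0.0952  -0.0476  +0.1429  +0.1429]
  T[2,:] = [-0.0833  +0.1111  +0.0000  -0.1389  +0.0556  -0.0833]
  T[3,:] = [+0.0312  -0.1250  +0.1250  +0.0000  -0.1562  -0.0312]
  T[4,:] = [-0.0435  +0.0870  +0.1739  +0.0435  +0.0000  +0.1304]
  T[5,:] = [-0.1500  +0.0250  -0.1250  -0.1500  -0.0250  +0.0000]
|λ(T)| sorted: 0.3124, 0.2486, 0.2486, 0.1569, 0.0814, 0.0814.
ρ = 0.3124; 0.3124 < 1: convergent.

yes, ρ = 0.3124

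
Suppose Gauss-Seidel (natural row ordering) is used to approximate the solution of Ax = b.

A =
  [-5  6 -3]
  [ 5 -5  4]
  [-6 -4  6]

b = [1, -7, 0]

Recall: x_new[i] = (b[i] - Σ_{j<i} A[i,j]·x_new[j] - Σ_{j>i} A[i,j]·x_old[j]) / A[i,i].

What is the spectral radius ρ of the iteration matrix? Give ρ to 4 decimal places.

Write A = D+L+U with D = diag(-5, -5, 6).
GS T = -(D+L)⁻¹U: row 0 first, T[0,2] = -(-3)/(-5) = -0.6000; later rows by forward substitution.
  T[0,:] = [+0.0000  +1.2000  -0.6000]
  T[1,:] = [+0.0000  +1.2000  +0.2000]
  T[2,:] = [+0.0000  +2.0000  -0.4667]
moduli |λ_i(T)| = 1.4128, 0.6795, 0.0000.
ρ(T) = max|λ| = 1.4128; 1.4128 > 1: divergent.

1.4128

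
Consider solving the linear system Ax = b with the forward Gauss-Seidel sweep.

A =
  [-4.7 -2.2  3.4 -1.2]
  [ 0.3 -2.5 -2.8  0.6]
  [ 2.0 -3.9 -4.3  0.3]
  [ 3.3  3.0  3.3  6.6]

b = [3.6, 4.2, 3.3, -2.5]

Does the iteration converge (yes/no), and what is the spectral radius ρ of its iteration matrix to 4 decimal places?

Diagonal D = diag(-4.7, -2.5, -4.3, 6.6); L, U strict lower/upper.
Gauss-Seidel: T = -(D+L)⁻¹U, row 0 first, T[0,3] = -(-1.2)/(-4.7) = -0.2553; later rows by forward substitution.
  T[0,:] = [+0.0000 -0.4681 +0.7234 -0.2553]
  T[1,:] = [+0.0000 -0.0562 -1.0332 +0.2094]
  T[2,:] = [+0.0000 -0.1668 +1.2735 -0.2389]
  T[3,:] = [+0.0000 +0.3430 -0.5288 +0.1519]
|λ(T)| sorted: 1.5295, 0.2157, 0.0554, 0.0000.
spectral radius ρ = 1.5295; 1.5295 > 1: divergent.

no, ρ = 1.5295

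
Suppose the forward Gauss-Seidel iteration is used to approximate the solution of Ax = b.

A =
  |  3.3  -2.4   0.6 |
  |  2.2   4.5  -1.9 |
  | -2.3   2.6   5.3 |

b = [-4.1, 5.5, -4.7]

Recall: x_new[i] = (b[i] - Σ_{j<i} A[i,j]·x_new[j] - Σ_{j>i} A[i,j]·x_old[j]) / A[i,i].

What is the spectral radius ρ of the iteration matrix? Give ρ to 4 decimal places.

0.8432

Split A = D + L + U, D = diag(3.3, 4.5, 5.3).
GS T = -(D+L)⁻¹U: row 0 first, T[0,2] = -(0.6)/(3.3) = -0.1818; later rows by forward substitution.
  T[0,:] = [+0.0000, +0.7273, -0.1818]
  T[1,:] = [+0.0000, -0.3556, +0.5111]
  T[2,:] = [+0.0000, +0.4900, -0.3296]
|eigenvalues of T|: 0.8432, 0.1580, 0.0000.
spectral radius ρ = 0.8432; 0.8432 < 1: convergent.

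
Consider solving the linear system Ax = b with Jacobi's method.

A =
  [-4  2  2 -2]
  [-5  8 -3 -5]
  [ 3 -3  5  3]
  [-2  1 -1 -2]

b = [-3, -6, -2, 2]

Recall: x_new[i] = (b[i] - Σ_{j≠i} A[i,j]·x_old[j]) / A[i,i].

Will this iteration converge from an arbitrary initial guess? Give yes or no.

Split A = D + L + U, D = diag(-4, 8, 5, -2).
Jacobi: T = -D⁻¹(L+U), T[3,1] = -(1)/(-2) = +0.5000; T[3,3] = 0.
  T[0,:] = [+0.0000, +0.5000, +0.5000, -0.5000]
  T[1,:] = [+0.6250, +0.0000, +0.3750, +0.6250]
  T[2,:] = [-0.6000, +0.6000, +0.0000, -0.6000]
  T[3,:] = [-1.0000, +0.5000, -0.5000, +0.0000]
|λ(T)| sorted: 1.3193, 0.7370, 0.6423, 0.0600.
ρ = 1.3193; 1.3193 > 1, so it fails to converge.

no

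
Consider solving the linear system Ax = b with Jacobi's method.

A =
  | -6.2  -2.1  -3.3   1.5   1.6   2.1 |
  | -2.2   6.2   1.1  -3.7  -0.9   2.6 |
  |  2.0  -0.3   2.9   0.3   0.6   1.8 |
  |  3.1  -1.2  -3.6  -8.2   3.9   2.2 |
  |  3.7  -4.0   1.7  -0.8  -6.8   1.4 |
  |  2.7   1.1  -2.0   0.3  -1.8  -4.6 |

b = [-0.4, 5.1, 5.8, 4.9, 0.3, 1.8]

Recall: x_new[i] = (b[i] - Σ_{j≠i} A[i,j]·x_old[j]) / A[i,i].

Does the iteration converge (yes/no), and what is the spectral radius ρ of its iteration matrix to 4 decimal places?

no, ρ = 1.1383

A = D + L + U where D = diag(-6.2, 6.2, 2.9, -8.2, -6.8, -4.6).
Jacobi: T = -D⁻¹(L+U), T[4,5] = -(1.4)/(-6.8) = +0.2059; T[4,4] = 0.
  T[0,:] = [+0.0000 -0.3387 -0.5323 +0.2419 +0.2581 +0.3387]
  T[1,:] = [+0.3548 +0.0000 -0.1774 +0.5968 +0.1452 -0.4194]
  T[2,:] = [-0.6897 +0.1034 +0.0000 -0.1034 -0.2069 -0.6207]
  T[3,:] = [+0.3780 -0.1463 -0.4390 +0.0000 +0.4756 +0.2683]
  T[4,:] = [+0.5441 -0.5882 +0.2500 -0.1176 +0.0000 +0.2059]
  T[5,:] = [+0.5870 +0.2391 -0.4348 +0.0652 -0.3913 +0.0000]
|roots of det(T-λI)|: 1.1383, 0.7374, 0.7374, 0.6661, 0.6661, 0.3785.
spectral radius ρ = 1.1383; 1.1383 > 1 ⇒ diverges.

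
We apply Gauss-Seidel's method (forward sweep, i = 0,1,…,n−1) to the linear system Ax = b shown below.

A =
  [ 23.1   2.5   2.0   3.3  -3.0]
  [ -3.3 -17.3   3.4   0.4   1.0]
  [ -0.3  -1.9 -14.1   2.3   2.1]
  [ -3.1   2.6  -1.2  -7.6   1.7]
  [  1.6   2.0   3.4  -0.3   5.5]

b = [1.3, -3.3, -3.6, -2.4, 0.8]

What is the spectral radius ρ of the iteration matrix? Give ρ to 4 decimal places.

0.1643

Split A = D + L + U, D = diag(23.1, -17.3, -14.1, -7.6, 5.5).
T_GS = -(D+L)⁻¹U: row 0 first, T[0,1] = -(2.5)/(23.1) = -0.1082; later rows by forward substitution.
  T[0,:] = [+0.0000  -0.1082  -0.0866  -0.1429  +0.1299]
  T[1,:] = [+0.0000  +0.0206  +0.2130  +0.0504  +0.0330]
  T[2,:] = [+0.0000  -0.0005  -0.0269  +0.1594  +0.1417]
  T[3,:] = [+0.0000  +0.0513  +0.1124  +0.0503  +0.1596]
  T[4,:] = [+0.0000  +0.0271  -0.0295  -0.0725  -0.1287]
|λ(T)| sorted: 0.1643, 0.1185, 0.1185, 0.0979, 0.0000.
ρ(T) = max|λ| = 0.1643; 0.1643 < 1 ⇒ converges.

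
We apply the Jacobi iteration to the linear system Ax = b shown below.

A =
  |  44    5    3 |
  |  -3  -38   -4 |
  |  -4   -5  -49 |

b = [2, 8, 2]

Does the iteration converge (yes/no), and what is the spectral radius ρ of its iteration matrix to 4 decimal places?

yes, ρ = 0.1833

Write A = D+L+U with D = diag(44, -38, -49).
Jacobi: T = -D⁻¹(L+U), T[0,1] = -(5)/(44) = -0.1136; T[0,0] = 0.
  T[0,:] = [+0.0000 -0.1136 -0.0682]
  T[1,:] = [-0.0789 +0.0000 -0.1053]
  T[2,:] = [-0.0816 -0.1020 +0.0000]
eigenvalue magnitudes: 0.1833, 0.1004, 0.0829.
ρ(T) = max|λ| = 0.1833; 0.1833 < 1 ⇒ converges.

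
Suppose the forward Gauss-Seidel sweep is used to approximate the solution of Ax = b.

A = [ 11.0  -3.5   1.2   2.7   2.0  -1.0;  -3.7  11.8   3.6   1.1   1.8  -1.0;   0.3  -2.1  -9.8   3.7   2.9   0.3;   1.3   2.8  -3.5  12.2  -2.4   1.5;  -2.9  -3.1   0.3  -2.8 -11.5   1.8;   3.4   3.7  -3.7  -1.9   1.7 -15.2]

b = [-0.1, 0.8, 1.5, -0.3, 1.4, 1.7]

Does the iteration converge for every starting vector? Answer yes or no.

A = D + L + U where D = diag(11, 11.8, -9.8, 12.2, -11.5, -15.2).
GS T = -(D+L)⁻¹U: row 0 first, T[0,4] = -(2)/(11) = -0.1818; later rows by forward substitution.
  T[0,:] = [+0.0000, +0.3182, -0.1091, -0.2455, -0.1818, +0.0909]
  T[1,:] = [+0.0000, +0.0998, -0.3393, -0.1702, -0.2096, +0.1133]
  T[2,:] = [+0.0000, -0.0116, +0.0694, +0.4065, +0.3353, +0.0091]
  T[3,:] = [+0.0000, -0.0601, +0.1094, +0.1818, +0.3604, -0.1560]
  T[4,:] = [+0.0000, -0.0928, +0.0941, +0.0741, +0.0233, +0.1413]
  T[5,:] = [+0.0000, +0.0954, -0.1270, -0.2097, -0.2157, +0.0810]
|roots of det(T-λI)|: 0.6024, 0.1650, 0.1650, 0.1494, 0.1030, 0.0000.
ρ = 0.6024; 0.6024 < 1, so it converges for any x₀.

yes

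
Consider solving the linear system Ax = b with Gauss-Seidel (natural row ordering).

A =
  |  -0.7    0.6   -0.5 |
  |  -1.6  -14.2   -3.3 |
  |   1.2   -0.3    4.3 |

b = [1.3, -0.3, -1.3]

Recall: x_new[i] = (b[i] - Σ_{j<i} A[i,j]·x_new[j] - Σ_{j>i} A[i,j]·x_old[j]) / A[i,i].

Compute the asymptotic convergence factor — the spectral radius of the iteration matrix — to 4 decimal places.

Let D = diag(-0.7, -14.2, 4.3); L, U the strict triangles.
GS T = -(D+L)⁻¹U: row 0 first, T[0,2] = -(-0.5)/(-0.7) = -0.7143; later rows by forward substitution.
  T[0,:] = [+0.0000, +0.8571, -0.7143]
  T[1,:] = [+0.0000, -0.0966, -0.1519]
  T[2,:] = [+0.0000, -0.2459, +0.1887]
eigenvalue magnitudes: 0.2863, 0.1942, 0.0000.
ρ = 0.2863; 0.2863 < 1: convergent.

0.2863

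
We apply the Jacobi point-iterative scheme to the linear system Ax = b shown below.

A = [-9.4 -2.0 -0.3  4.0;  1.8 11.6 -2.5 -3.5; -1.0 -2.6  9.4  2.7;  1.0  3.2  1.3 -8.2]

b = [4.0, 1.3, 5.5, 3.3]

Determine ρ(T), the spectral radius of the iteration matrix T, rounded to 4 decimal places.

0.5343

Let D = diag(-9.4, 11.6, 9.4, -8.2); L, U the strict triangles.
Jacobi T = -D⁻¹(L+U): T[1,3] = -(-3.5)/(11.6) = +0.3017; T[1,1] = 0.
  T[0,:] = [+0.0000, -0.2128, -0.0319, +0.4255]
  T[1,:] = [-0.1552, +0.0000, +0.2155, +0.3017]
  T[2,:] = [+0.1064, +0.2766, +0.0000, -0.2872]
  T[3,:] = [+0.1220, +0.3902, +0.1585, +0.0000]
|roots of det(T-λI)|: 0.5343, 0.2833, 0.2833, 0.0148.
ρ = 0.5343; 0.5343 < 1, so it converges for any x₀.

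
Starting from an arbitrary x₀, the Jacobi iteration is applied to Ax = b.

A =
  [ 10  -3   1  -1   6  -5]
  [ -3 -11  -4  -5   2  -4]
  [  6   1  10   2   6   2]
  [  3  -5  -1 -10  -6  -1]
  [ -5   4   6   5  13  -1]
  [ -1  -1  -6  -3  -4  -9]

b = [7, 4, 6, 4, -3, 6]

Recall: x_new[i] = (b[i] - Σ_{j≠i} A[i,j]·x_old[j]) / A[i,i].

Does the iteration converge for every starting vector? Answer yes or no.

Diagonal D = diag(10, -11, 10, -10, 13, -9); L, U strict lower/upper.
Jacobi: T = -D⁻¹(L+U), T[5,0] = -(-1)/(-9) = -0.1111; T[5,5] = 0.
  T[0,:] = [+0.0000, +0.3000, -0.1000, +0.1000, -0.6000, +0.5000]
  T[1,:] = [-0.2727, +0.0000, -0.3636, -0.4545, +0.1818, -0.3636]
  T[2,:] = [-0.6000, -0.1000, +0.0000, -0.2000, -0.6000, -0.2000]
  T[3,:] = [+0.3000, -0.5000, -0.1000, +0.0000, -0.6000, -0.1000]
  T[4,:] = [+0.3846, -0.3077, -0.4615, -0.3846, +0.0000, +0.0769]
  T[5,:] = [-0.1111, -0.1111, -0.6667, -0.3333, -0.4444, +0.0000]
eigenvalue magnitudes: 1.1546, 0.7210, 0.5758, 0.5758, 0.2271, 0.2271.
spectral radius ρ = 1.1546; 1.1546 > 1 ⇒ diverges.

no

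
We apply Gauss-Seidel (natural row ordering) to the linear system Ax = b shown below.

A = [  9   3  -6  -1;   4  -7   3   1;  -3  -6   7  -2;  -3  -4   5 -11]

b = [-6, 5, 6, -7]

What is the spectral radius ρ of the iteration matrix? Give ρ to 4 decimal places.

Write A = D+L+U with D = diag(9, -7, 7, -11).
GS T = -(D+L)⁻¹U: row 0 first, T[0,3] = -(-1)/(9) = +0.1111; later rows by forward substitution.
  T[0,:] = [+0.0000  -0.3333  +0.6667  +0.1111]
  T[1,:] = [+0.0000  -0.1905  +0.8095  +0.2063]
  T[2,:] = [+0.0000  -0.3061  +0.9796  +0.5102]
  T[3,:] = [+0.0000  +0.0210  -0.0309  +0.1266]
|eigenvalues of T|: 0.6886, 0.1271, 0.1271, 0.0000.
spectral radius ρ = 0.6886; 0.6886 < 1: convergent.

0.6886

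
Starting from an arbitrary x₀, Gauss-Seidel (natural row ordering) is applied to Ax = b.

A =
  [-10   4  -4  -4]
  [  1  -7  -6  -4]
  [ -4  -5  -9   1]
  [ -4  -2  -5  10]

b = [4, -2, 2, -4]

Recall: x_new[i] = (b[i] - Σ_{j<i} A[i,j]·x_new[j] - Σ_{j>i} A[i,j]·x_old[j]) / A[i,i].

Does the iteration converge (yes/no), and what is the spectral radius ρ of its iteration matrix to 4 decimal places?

yes, ρ = 0.8556

Let D = diag(-10, -7, -9, 10); L, U the strict triangles.
Gauss-Seidel: T = -(D+L)⁻¹U, row 0 first, T[0,1] = -(4)/(-10) = +0.4000; later rows by forward substitution.
  T[0,:] = [+0.0000  +0.4000  -0.4000  -0.4000]
  T[1,:] = [+0.0000  +0.0571  -0.9143  -0.6286]
  T[2,:] = [+0.0000  -0.2095  +0.6857  +0.6381]
  T[3,:] = [+0.0000  +0.0667  -0.0000  +0.0333]
|roots of det(T-λI)|: 0.8556, 0.1789, 0.0995, 0.0000.
spectral radius ρ = 0.8556; 0.8556 < 1 ⇒ converges.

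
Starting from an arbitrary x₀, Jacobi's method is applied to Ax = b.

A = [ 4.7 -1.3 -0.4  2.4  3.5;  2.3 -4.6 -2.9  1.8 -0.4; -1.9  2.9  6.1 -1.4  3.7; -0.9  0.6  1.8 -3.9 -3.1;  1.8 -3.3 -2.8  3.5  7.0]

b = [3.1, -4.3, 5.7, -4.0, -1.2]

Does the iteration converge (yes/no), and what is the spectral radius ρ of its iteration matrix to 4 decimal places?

no, ρ = 1.3056

Diagonal D = diag(4.7, -4.6, 6.1, -3.9, 7); L, U strict lower/upper.
T_J = -D⁻¹(L+U): T[4,1] = -(-3.3)/(7) = +0.4714; T[4,4] = 0.
  T[0,:] = [+0.0000, +0.2766, +0.0851, -0.5106, -0.7447]
  T[1,:] = [+0.5000, +0.0000, -0.6304, +0.3913, -0.0870]
  T[2,:] = [+0.3115, -0.4754, +0.0000, +0.2295, -0.6066]
  T[3,:] = [-0.2308, +0.1538, +0.4615, +0.0000, -0.7949]
  T[4,:] = [-0.2571, +0.4714, +0.4000, -0.5000, +0.0000]
|roots of det(T-λI)|: 1.3056, 0.6838, 0.4024, 0.3706, 0.3706.
ρ = 1.3056; 1.3056 > 1 ⇒ diverges.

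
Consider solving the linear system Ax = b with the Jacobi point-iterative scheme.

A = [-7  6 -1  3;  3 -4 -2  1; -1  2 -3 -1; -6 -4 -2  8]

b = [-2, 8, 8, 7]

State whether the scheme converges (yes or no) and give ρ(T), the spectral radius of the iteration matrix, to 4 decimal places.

Let D = diag(-7, -4, -3, 8); L, U the strict triangles.
Jacobi: T = -D⁻¹(L+U), T[1,3] = -(1)/(-4) = +0.2500; T[1,1] = 0.
  T[0,:] = [+0.0000 +0.8571 -0.1429 +0.4286]
  T[1,:] = [+0.7500 +0.0000 -0.5000 +0.2500]
  T[2,:] = [-0.3333 +0.6667 +0.0000 -0.3333]
  T[3,:] = [+0.7500 +0.5000 +0.2500 +0.0000]
|eigenvalues of T|: 1.1819, 0.7780, 0.6021, 0.6021.
spectral radius ρ = 1.1819; 1.1819 > 1 ⇒ diverges.

no, ρ = 1.1819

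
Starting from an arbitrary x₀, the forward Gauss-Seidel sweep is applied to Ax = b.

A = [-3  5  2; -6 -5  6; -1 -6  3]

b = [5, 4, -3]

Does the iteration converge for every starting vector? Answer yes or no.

no

Diagonal D = diag(-3, -5, 3); L, U strict lower/upper.
T_GS = -(D+L)⁻¹U: row 0 first, T[0,1] = -(5)/(-3) = +1.6667; later rows by forward substitution.
  T[0,:] = [+0.0000  +1.6667  +0.6667]
  T[1,:] = [+0.0000  -2.0000  +0.4000]
  T[2,:] = [+0.0000  -3.4444  +1.0222]
|roots of det(T-λI)|: 1.4406, 0.4628, 0.0000.
ρ = 1.4406; 1.4406 > 1 ⇒ diverges.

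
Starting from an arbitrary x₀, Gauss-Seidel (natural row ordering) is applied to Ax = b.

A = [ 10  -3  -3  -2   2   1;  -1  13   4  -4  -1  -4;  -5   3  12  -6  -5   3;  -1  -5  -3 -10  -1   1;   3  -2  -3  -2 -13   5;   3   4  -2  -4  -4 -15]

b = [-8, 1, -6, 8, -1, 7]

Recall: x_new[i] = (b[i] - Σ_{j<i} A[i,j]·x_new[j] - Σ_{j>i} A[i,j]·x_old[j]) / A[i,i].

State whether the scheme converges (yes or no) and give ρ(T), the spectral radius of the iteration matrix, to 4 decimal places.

Split A = D + L + U, D = diag(10, 13, 12, -10, -13, -15).
T_GS = -(D+L)⁻¹U: row 0 first, T[0,2] = -(-3)/(10) = +0.3000; later rows by forward substitution.
  T[0,:] = [+0.0000 +0.3000 +0.3000 +0.2000 -0.2000 -0.1000]
  T[1,:] = [+0.0000 +0.0231 -0.2846 +0.3231 +0.0615 +0.3000]
  T[2,:] = [+0.0000 +0.1192 +0.1962 +0.5026 +0.3179 -0.3667]
  T[3,:] = [+0.0000 -0.0773 +0.0535 -0.3323 -0.2062 +0.0700]
  T[4,:] = [+0.0000 +0.0501 +0.0595 -0.0684 -0.0973 +0.3892]
  T[5,:] = [+0.0000 +0.0575 -0.0722 +0.1660 +0.0149 -0.0136]
eigenvalue magnitudes: 0.5087, 0.2085, 0.1735, 0.1735, 0.1112, 0.0000.
ρ = 0.5087; 0.5087 < 1: convergent.

yes, ρ = 0.5087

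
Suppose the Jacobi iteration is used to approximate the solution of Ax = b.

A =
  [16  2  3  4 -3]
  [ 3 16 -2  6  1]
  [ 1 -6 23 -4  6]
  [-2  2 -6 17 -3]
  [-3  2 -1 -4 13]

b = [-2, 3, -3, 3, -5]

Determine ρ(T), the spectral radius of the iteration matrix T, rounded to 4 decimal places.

Let D = diag(16, 16, 23, 17, 13); L, U the strict triangles.
Jacobi T = -D⁻¹(L+U): T[0,3] = -(4)/(16) = -0.2500; T[0,0] = 0.
  T[0,:] = [+0.0000, -0.1250, -0.1875, -0.2500, +0.1875]
  T[1,:] = [-0.1875, +0.0000, +0.1250, -0.3750, -0.0625]
  T[2,:] = [-0.0435, +0.2609, +0.0000, +0.1739, -0.2609]
  T[3,:] = [+0.1176, -0.1176, +0.3529, +0.0000, +0.1765]
  T[4,:] = [+0.2308, -0.1538, +0.0769, +0.3077, +0.0000]
|λ(T)| sorted: 0.5071, 0.4131, 0.1597, 0.1597, 0.1449.
spectral radius ρ = 0.5071; 0.5071 < 1: convergent.

0.5071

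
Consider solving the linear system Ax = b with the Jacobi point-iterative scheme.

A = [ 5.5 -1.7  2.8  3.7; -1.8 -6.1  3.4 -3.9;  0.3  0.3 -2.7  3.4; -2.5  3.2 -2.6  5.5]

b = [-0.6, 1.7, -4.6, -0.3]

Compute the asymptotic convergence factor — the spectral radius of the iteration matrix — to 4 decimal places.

Split A = D + L + U, D = diag(5.5, -6.1, -2.7, 5.5).
T_J = -D⁻¹(L+U): T[2,1] = -(0.3)/(-2.7) = +0.1111; T[2,2] = 0.
  T[0,:] = [+0.0000, +0.3091, -0.5091, -0.6727]
  T[1,:] = [-0.2951, +0.0000, +0.5574, -0.6393]
  T[2,:] = [+0.1111, +0.1111, +0.0000, +1.2593]
  T[3,:] = [+0.4545, -0.5818, +0.4727, +0.0000]
|eigenvalues of T|: 1.2010, 0.8454, 0.8454, 0.1439.
spectral radius ρ = 1.2010; 1.2010 > 1: divergent.

1.2010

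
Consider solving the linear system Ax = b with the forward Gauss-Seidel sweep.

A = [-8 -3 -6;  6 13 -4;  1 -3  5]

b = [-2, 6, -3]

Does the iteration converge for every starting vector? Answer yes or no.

Write A = D+L+U with D = diag(-8, 13, 5).
GS T = -(D+L)⁻¹U: row 0 first, T[0,1] = -(-3)/(-8) = -0.3750; later rows by forward substitution.
  T[0,:] = [+0.0000, -0.3750, -0.7500]
  T[1,:] = [+0.0000, +0.1731, +0.6538]
  T[2,:] = [+0.0000, +0.1788, +0.5423]
moduli |λ_i(T)| = 0.7463, 0.0309, 0.0000.
spectral radius ρ = 0.7463; 0.7463 < 1: convergent.

yes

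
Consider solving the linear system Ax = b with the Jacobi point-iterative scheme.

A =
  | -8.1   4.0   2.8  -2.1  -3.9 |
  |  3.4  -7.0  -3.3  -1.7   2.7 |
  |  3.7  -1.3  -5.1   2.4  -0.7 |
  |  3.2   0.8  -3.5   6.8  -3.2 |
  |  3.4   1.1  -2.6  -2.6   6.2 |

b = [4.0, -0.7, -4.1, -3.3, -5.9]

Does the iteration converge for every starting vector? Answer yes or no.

Write A = D+L+U with D = diag(-8.1, -7, -5.1, 6.8, 6.2).
Jacobi T = -D⁻¹(L+U): T[1,3] = -(-1.7)/(-7) = -0.2429; T[1,1] = 0.
  T[0,:] = [+0.0000 +0.4938 +0.3457 -0.2593 -0.4815]
  T[1,:] = [+0.4857 +0.0000 -0.4714 -0.2429 +0.3857]
  T[2,:] = [+0.7255 -0.2549 +0.0000 +0.4706 -0.1373]
  T[3,:] = [-0.4706 -0.1176 +0.5147 +0.0000 +0.4706]
  T[4,:] = [-0.5484 -0.1774 +0.4194 +0.4194 +0.0000]
moduli |λ_i(T)| = 1.1556, 0.7528, 0.7528, 0.4541, 0.1069.
spectral radius ρ = 1.1556; 1.1556 > 1, so it fails to converge.

no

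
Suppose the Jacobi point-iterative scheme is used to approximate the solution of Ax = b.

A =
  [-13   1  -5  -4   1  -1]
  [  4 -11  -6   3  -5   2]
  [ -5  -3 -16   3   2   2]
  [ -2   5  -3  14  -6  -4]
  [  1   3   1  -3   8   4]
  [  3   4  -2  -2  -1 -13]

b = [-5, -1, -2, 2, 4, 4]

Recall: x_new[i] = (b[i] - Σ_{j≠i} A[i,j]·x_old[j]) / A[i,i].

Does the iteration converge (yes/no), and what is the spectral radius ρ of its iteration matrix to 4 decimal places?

Split A = D + L + U, D = diag(-13, -11, -16, 14, 8, -13).
Jacobi T = -D⁻¹(L+U): T[1,5] = -(2)/(-11) = +0.1818; T[1,1] = 0.
  T[0,:] = [+0.0000 +0.0769 -0.3846 -0.3077 +0.0769 -0.0769]
  T[1,:] = [+0.3636 +0.0000 -0.5455 +0.2727 -0.4545 +0.1818]
  T[2,:] = [-0.3125 -0.1875 +0.0000 +0.1875 +0.1250 +0.1250]
  T[3,:] = [+0.1429 -0.3571 +0.2143 +0.0000 +0.4286 +0.2857]
  T[4,:] = [-0.1250 -0.3750 -0.1250 +0.3750 +0.0000 -0.5000]
  T[5,:] = [+0.2308 +0.3077 -0.1538 -0.1538 -0.0769 +0.0000]
eigenvalue magnitudes: 0.9046, 0.4808, 0.4808, 0.4263, 0.3103, 0.3103.
ρ = 0.9046; 0.9046 < 1, so it converges for any x₀.

yes, ρ = 0.9046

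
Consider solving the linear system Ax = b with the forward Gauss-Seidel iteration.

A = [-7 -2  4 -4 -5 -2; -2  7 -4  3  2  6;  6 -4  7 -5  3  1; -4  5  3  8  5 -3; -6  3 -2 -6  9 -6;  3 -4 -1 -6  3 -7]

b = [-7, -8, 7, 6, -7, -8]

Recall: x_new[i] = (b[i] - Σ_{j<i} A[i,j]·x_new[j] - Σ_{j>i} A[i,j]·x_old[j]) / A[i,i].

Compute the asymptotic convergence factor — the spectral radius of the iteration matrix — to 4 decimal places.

Let D = diag(-7, 7, 7, 8, 9, -7); L, U the strict triangles.
T_GS = -(D+L)⁻¹U: row 0 first, T[0,2] = -(4)/(-7) = +0.5714; later rows by forward substitution.
  T[0,:] = [+0.0000, -0.2857, +0.5714, -0.5714, -0.7143, -0.2857]
  T[1,:] = [+0.0000, -0.0816, +0.7347, -0.5918, -0.4898, -0.9388]
  T[2,:] = [+0.0000, +0.1983, -0.0700, +0.8659, -0.0962, -0.4344]
  T[3,:] = [+0.0000, -0.1662, -0.1472, -0.2405, -0.6399, +0.9818]
  T[4,:] = [+0.0000, -0.2300, +0.0224, -0.1516, -0.7609, +1.3471]
  T[5,:] = [+0.0000, -0.0603, -0.0292, +0.1108, +0.2099, +0.2119]
|eigenvalues of T|: 1.3496, 0.7507, 0.3047, 0.3047, 0.2213, 0.0000.
ρ(T) = max|λ| = 1.3496; 1.3496 > 1: divergent.

1.3496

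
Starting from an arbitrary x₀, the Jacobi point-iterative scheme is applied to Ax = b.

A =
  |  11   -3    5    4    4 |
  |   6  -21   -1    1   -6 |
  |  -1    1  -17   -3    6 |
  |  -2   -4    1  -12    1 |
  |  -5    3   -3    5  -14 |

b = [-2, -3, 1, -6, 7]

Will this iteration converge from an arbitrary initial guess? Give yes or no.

Let D = diag(11, -21, -17, -12, -14); L, U the strict triangles.
Jacobi T = -D⁻¹(L+U): T[1,3] = -(1)/(-21) = +0.0476; T[1,1] = 0.
  T[0,:] = [+0.0000, +0.2727, -0.4545, -0.3636, -0.3636]
  T[1,:] = [+0.2857, +0.0000, -0.0476, +0.0476, -0.2857]
  T[2,:] = [-0.0588, +0.0588, +0.0000, -0.1765, +0.3529]
  T[3,:] = [-0.1667, -0.3333, +0.0833, +0.0000, +0.0833]
  T[4,:] = [-0.3571, +0.2143, -0.2143, +0.3571, +0.0000]
|roots of det(T-λI)|: 0.6943, 0.3917, 0.3917, 0.2351, 0.2351.
ρ(T) = max|λ| = 0.6943; 0.6943 < 1, so it converges for any x₀.

yes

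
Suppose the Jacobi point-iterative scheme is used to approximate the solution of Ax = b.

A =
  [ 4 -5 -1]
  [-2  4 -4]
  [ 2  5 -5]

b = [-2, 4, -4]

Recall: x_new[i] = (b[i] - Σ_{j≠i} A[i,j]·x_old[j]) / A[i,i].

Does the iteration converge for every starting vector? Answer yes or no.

Let D = diag(4, 4, -5); L, U the strict triangles.
T_J = -D⁻¹(L+U): T[1,0] = -(-2)/(4) = +0.5000; T[1,1] = 0.
  T[0,:] = [+0.0000  +1.2500  +0.2500]
  T[1,:] = [+0.5000  +0.0000  +1.0000]
  T[2,:] = [+0.4000  +1.0000  +0.0000]
|eigenvalues of T|: 1.4667, 1.0675, 0.3992.
spectral radius ρ = 1.4667; 1.4667 > 1: divergent.

no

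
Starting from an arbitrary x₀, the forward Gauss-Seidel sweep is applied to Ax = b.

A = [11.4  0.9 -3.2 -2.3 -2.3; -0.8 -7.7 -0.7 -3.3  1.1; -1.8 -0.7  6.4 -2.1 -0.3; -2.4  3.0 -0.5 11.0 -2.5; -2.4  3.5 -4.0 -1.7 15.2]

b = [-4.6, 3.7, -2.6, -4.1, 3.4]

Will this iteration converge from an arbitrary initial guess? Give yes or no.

A = D + L + U where D = diag(11.4, -7.7, 6.4, 11, 15.2).
T_GS = -(D+L)⁻¹U: row 0 first, T[0,3] = -(-2.3)/(11.4) = +0.2018; later rows by forward substitution.
  T[0,:] = [+0.0000, -0.0789, +0.2807, +0.2018, +0.2018]
  T[1,:] = [+0.0000, +0.0082, -0.1201, -0.4495, +0.1219]
  T[2,:] = [+0.0000, -0.0213, +0.0658, +0.3357, +0.1170]
  T[3,:] = [+0.0000, -0.0204, +0.0970, +0.1819, +0.2434]
  T[4,:] = [+0.0000, -0.0222, +0.1001, +0.2441, +0.0618]
|roots of det(T-λI)|: 0.5044, 0.0876, 0.0876, 0.0218, 0.0000.
ρ(T) = max|λ| = 0.5044; 0.5044 < 1: convergent.

yes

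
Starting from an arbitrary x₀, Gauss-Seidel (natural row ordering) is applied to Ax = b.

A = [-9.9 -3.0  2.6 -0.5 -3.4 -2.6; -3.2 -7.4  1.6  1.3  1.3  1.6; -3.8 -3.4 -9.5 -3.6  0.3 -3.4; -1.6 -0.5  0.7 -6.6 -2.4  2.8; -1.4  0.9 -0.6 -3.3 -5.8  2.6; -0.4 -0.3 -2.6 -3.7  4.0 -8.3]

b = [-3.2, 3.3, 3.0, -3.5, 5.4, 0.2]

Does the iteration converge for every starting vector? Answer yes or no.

yes

Write A = D+L+U with D = diag(-9.9, -7.4, -9.5, -6.6, -5.8, -8.3).
T_GS = -(D+L)⁻¹U: row 0 first, T[0,3] = -(-0.5)/(-9.9) = -0.0505; later rows by forward substitution.
  T[0,:] = [+0.0000, -0.3030, +0.2626, -0.0505, -0.3434, -0.2626]
  T[1,:] = [+0.0000, +0.1310, +0.1026, +0.1975, +0.3242, +0.3298]
  T[2,:] = [+0.0000, +0.0743, -0.1418, -0.4294, +0.0529, -0.3709]
  T[3,:] = [+0.0000, +0.0714, -0.0865, -0.0483, -0.2993, +0.4236]
  T[4,:] = [+0.0000, +0.0452, +0.0164, +0.1147, +0.2980, +0.3602]
  T[5,:] = [+0.0000, -0.0235, +0.0745, +0.2066, +0.2653, +0.1017]
eigenvalue magnitudes: 0.5461, 0.4209, 0.1565, 0.1088, 0.0498, 0.0000.
ρ = 0.5461; 0.5461 < 1 ⇒ converges.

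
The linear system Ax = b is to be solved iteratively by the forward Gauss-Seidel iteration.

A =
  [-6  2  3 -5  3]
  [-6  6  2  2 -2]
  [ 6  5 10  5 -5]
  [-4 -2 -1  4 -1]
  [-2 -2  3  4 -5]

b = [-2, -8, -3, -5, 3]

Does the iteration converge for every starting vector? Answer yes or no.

no

Let D = diag(-6, 6, 10, 4, -5); L, U the strict triangles.
T_GS = -(D+L)⁻¹U: row 0 first, T[0,1] = -(2)/(-6) = +0.3333; later rows by forward substitution.
  T[0,:] = [+0.0000 +0.3333 +0.5000 -0.8333 +0.5000]
  T[1,:] = [+0.0000 +0.3333 +0.1667 -1.1667 +0.8333]
  T[2,:] = [+0.0000 -0.3667 -0.3833 +0.5833 -0.2167]
  T[3,:] = [+0.0000 +0.4083 +0.4875 -1.2708 +1.1125]
  T[4,:] = [+0.0000 -0.1600 -0.1067 +0.1333 +0.2267]
|eigenvalues of T|: 1.1319, 0.3293, 0.3205, 0.0465, 0.0000.
ρ = 1.1319; 1.1319 > 1: divergent.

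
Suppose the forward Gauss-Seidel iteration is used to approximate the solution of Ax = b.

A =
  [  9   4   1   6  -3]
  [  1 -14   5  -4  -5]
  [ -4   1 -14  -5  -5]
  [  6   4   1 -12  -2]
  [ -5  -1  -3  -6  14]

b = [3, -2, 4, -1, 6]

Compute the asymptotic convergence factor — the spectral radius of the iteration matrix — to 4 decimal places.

Write A = D+L+U with D = diag(9, -14, -14, -12, 14).
Gauss-Seidel: T = -(D+L)⁻¹U, row 0 first, T[0,3] = -(6)/(9) = -0.6667; later rows by forward substitution.
  T[0,:] = [+0.0000 -0.4444 -0.1111 -0.6667 +0.3333]
  T[1,:] = [+0.0000 -0.0317 +0.3492 -0.3333 -0.3333]
  T[2,:] = [+0.0000 +0.1247 +0.0567 -0.1905 -0.4762]
  T[3,:] = [+0.0000 -0.2224 +0.0656 -0.4603 -0.1508]
  T[4,:] = [+0.0000 -0.2296 +0.0255 -0.5000 -0.0714]
|eigenvalues of T|: 0.6899, 0.4032, 0.2657, 0.0457, 0.0000.
ρ = 0.6899; 0.6899 < 1 ⇒ converges.

0.6899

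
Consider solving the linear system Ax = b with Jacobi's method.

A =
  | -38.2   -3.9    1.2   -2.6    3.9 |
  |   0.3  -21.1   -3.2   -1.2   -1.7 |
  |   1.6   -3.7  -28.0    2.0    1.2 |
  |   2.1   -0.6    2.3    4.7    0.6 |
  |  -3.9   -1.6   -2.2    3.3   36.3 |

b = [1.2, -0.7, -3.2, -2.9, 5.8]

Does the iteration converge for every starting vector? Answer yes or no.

Diagonal D = diag(-38.2, -21.1, -28, 4.7, 36.3); L, U strict lower/upper.
Jacobi T = -D⁻¹(L+U): T[3,2] = -(2.3)/(4.7) = -0.4894; T[3,3] = 0.
  T[0,:] = [+0.0000  -0.1021  +0.0314  -0.0681  +0.1021]
  T[1,:] = [+0.0142  +0.0000  -0.1517  -0.0569  -0.0806]
  T[2,:] = [+0.0571  -0.1321  +0.0000  +0.0714  +0.0429]
  T[3,:] = [-0.4468  +0.1277  -0.4894  +0.0000  -0.1277]
  T[4,:] = [+0.1074  +0.0441  +0.0606  -0.0909  +0.0000]
|λ(T)| sorted: 0.2189, 0.1645, 0.1645, 0.0861, 0.0861.
spectral radius ρ = 0.2189; 0.2189 < 1 ⇒ converges.

yes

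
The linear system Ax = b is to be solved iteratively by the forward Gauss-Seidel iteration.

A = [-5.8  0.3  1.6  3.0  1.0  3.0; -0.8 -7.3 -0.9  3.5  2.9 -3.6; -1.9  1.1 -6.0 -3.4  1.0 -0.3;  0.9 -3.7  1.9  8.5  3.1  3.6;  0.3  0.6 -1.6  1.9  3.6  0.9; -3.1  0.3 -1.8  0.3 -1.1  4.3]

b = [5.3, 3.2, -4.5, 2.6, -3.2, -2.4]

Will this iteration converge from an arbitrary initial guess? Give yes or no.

yes

A = D + L + U where D = diag(-5.8, -7.3, -6, 8.5, 3.6, 4.3).
Gauss-Seidel: T = -(D+L)⁻¹U, row 0 first, T[0,3] = -(3)/(-5.8) = +0.5172; later rows by forward substitution.
  T[0,:] = [+0.0000  +0.0517  +0.2759  +0.5172  +0.1724  +0.5172]
  T[1,:] = [+0.0000  -0.0057  -0.1535  +0.4228  +0.3784  -0.5498]
  T[2,:] = [+0.0000  -0.0174  -0.1155  -0.6530  +0.1814  -0.3146]
  T[3,:] = [+0.0000  -0.0041  -0.0702  +0.2752  -0.2588  -0.6473]
  T[4,:] = [+0.0000  -0.0090  -0.0117  -0.5490  +0.1398  +0.0004]
  T[5,:] = [+0.0000  +0.0284  +0.1632  -0.0896  +0.2277  +0.3248]
|λ(T)| sorted: 0.8899, 0.3628, 0.3628, 0.0808, 0.0251, 0.0000.
spectral radius ρ = 0.8899; 0.8899 < 1, so it converges for any x₀.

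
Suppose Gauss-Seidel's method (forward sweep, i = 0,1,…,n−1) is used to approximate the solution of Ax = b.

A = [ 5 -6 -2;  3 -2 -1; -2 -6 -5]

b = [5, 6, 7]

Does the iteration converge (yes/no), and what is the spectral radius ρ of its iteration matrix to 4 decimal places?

no, ρ = 1.6642

Diagonal D = diag(5, -2, -5); L, U strict lower/upper.
Gauss-Seidel: T = -(D+L)⁻¹U, row 0 first, T[0,1] = -(-6)/(5) = +1.2000; later rows by forward substitution.
  T[0,:] = [+0.0000  +1.2000  +0.4000]
  T[1,:] = [+0.0000  +1.8000  +0.1000]
  T[2,:] = [+0.0000  -2.6400  -0.2800]
|λ(T)| sorted: 1.6642, 0.1442, 0.0000.
spectral radius ρ = 1.6642; 1.6642 > 1 ⇒ diverges.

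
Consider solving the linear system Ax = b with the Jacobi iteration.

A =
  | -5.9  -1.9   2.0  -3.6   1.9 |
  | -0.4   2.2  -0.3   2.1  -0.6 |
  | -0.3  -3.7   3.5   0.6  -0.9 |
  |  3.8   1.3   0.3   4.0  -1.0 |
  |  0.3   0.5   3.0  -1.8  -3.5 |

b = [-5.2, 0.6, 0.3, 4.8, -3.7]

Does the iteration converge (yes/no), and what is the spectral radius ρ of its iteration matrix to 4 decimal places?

no, ρ = 1.2468

Write A = D+L+U with D = diag(-5.9, 2.2, 3.5, 4, -3.5).
Jacobi T = -D⁻¹(L+U): T[1,0] = -(-0.4)/(2.2) = +0.1818; T[1,1] = 0.
  T[0,:] = [+0.0000 -0.3220 +0.3390 -0.6102 +0.3220]
  T[1,:] = [+0.1818 +0.0000 +0.1364 -0.9545 +0.2727]
  T[2,:] = [+0.0857 +1.0571 +0.0000 -0.1714 +0.2571]
  T[3,:] = [-0.9500 -0.3250 -0.0750 +0.0000 +0.2500]
  T[4,:] = [+0.0857 +0.1429 +0.8571 -0.5143 +0.0000]
eigenvalue magnitudes: 1.2468, 0.8204, 0.8204, 0.4569, 0.4569.
ρ = 1.2468; 1.2468 > 1: divergent.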